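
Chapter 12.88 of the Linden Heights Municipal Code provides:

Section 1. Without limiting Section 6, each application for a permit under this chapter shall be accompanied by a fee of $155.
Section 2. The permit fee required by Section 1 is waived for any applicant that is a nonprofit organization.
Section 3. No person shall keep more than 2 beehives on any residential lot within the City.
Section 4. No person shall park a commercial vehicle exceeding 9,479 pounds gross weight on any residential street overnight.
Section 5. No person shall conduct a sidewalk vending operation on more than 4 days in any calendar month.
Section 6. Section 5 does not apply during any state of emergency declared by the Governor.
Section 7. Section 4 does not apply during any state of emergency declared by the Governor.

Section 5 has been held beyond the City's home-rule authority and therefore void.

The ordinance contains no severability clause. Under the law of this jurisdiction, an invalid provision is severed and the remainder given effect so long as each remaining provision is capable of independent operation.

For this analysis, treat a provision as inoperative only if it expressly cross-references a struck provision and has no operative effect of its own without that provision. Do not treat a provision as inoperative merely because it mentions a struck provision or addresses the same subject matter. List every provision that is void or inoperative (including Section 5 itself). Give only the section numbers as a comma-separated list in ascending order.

5, 6

Section 5 is struck. Section 6 merely fixes the emergency suspension of Section 5; with Section 5 gone it has nothing to operate on and falls away. Although Section 1 refers to Section 6, its operative terms do not depend on Section 6, so it remains in effect. Under the stated default rule, only provisions that cannot operate independently fall away; the rest are enforced. That leaves Section 1, Section 2, Section 3, Section 4, and Section 7 in effect.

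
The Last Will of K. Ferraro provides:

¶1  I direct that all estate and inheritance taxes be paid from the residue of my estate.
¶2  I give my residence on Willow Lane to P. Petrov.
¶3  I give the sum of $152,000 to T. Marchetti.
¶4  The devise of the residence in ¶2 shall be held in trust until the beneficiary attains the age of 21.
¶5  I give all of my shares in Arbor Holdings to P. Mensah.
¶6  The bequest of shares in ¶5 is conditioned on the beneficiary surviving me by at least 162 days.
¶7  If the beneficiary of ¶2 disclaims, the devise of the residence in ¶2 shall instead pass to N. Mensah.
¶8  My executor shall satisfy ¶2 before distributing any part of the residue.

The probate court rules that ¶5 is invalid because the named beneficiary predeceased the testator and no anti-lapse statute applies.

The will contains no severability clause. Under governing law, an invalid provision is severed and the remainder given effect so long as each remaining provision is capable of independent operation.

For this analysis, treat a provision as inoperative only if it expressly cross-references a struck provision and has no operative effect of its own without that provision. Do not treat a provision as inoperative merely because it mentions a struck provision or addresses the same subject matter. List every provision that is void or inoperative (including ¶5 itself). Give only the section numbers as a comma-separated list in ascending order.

¶5 is struck. ¶6 merely fixes the survivorship condition on ¶5; with ¶5 gone it has nothing to operate on and falls away. Under the stated default rule, only provisions that cannot operate independently fall away; the rest are enforced. ¶1, ¶2, ¶3, ¶4, ¶7, and ¶8 remain in effect.

5, 6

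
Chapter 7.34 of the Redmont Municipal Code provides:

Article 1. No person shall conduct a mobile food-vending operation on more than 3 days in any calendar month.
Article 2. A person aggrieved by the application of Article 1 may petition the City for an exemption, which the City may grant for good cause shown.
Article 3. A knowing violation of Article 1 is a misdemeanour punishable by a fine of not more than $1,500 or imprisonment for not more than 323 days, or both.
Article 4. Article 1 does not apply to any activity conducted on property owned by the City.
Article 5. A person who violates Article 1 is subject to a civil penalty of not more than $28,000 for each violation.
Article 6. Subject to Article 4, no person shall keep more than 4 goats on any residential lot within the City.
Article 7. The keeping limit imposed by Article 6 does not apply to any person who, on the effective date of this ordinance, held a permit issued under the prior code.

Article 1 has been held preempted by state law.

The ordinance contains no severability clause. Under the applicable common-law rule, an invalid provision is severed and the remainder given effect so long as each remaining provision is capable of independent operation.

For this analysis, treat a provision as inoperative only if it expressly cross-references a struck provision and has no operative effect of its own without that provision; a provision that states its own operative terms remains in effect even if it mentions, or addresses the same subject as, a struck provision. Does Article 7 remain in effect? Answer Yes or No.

Article 1 is struck. Article 2 has no operative effect of its own apart from Article 1 and is therefore inoperative. Article 3 merely fixes the criminal penalty for violating Article 1; with Article 1 gone it has nothing to operate on and falls away. Article 4 operates only by reference to Article 1, so it falls with Article 1. Article 5 merely fixes the civil penalty for violating Article 1; with Article 1 gone it has nothing to operate on and falls away. Article 6 mentions Article 4 but its own obligation stands independently of Article 4, so Article 6 is not affected. Under the stated default rule, only provisions that cannot operate independently fall away; the rest are enforced. The provisions still in force are Article 6 and Article 7. Article 7 is among the surviving provisions, so the answer is yes.

Yes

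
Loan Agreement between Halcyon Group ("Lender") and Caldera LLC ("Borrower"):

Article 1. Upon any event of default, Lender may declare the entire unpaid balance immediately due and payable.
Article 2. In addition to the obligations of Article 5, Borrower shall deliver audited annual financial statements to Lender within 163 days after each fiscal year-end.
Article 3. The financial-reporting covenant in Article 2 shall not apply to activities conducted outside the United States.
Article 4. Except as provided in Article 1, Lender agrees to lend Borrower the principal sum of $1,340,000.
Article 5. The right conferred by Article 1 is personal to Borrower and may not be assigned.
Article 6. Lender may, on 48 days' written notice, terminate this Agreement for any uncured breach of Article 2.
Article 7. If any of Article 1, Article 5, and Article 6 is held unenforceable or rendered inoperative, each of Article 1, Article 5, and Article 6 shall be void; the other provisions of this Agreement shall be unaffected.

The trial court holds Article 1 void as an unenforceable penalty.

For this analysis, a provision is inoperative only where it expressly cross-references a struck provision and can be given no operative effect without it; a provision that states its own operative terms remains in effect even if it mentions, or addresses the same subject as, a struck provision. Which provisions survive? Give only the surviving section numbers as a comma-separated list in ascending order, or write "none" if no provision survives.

Article 1 is struck. Article 5 operates only by reference to Article 1, so it falls with Article 1. Article 2 mentions Article 5 but its own obligation stands independently of Article 5, so Article 2 is not affected. Although Article 4 refers to Article 1, its operative terms do not depend on Article 1, so it remains in effect. Article 7 declares Article 1, Article 5, and Article 6 mutually dependent; since one of them has fallen, all of them are of no effect. That brings down Article 6 as well. The remainder continues in force under Article 7. Article 2, Article 3, Article 4, and Article 7 remain in effect.

2, 3, 4, 7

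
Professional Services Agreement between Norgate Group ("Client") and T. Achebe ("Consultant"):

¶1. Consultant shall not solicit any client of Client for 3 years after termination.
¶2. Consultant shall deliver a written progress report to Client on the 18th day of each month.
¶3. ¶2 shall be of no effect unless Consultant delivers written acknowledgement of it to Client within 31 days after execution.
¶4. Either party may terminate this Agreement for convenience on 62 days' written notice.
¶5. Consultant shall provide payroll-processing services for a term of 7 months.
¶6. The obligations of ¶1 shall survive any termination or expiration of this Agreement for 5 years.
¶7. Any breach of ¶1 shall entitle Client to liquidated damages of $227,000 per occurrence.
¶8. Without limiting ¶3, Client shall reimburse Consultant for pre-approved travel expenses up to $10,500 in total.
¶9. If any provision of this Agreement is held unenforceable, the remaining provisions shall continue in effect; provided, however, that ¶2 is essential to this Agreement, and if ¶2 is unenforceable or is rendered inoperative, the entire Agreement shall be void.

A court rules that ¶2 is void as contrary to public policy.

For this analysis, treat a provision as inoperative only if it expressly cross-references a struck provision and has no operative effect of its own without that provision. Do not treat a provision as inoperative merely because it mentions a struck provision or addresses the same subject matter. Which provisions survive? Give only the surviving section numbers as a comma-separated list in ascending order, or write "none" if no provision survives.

none

¶2 is struck. ¶3 merely fixes the acknowledgement condition for ¶2; with ¶2 gone it has nothing to operate on and falls away. ¶9 makes ¶2 an essential term, and ¶2 is the provision held invalid; under ¶9, the entire Agreement is therefore void. No provision of the Agreement survives.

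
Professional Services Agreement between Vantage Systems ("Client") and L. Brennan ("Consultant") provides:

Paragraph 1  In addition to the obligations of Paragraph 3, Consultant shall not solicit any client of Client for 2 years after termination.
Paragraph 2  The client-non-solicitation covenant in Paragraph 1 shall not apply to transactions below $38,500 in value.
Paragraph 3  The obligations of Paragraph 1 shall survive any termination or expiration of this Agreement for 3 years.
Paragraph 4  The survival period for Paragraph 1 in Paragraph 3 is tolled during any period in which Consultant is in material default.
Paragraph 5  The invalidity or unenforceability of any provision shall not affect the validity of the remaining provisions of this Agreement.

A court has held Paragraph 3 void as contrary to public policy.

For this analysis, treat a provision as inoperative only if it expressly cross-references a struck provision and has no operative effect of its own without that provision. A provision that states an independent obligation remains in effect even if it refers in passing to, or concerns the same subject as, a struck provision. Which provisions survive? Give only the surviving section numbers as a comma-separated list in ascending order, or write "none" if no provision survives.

Paragraph 3 is struck. Paragraph 4 has no operative effect of its own apart from Paragraph 3 and is therefore inoperative. Although Paragraph 1 refers to Paragraph 3, its operative terms do not depend on Paragraph 3, so it remains in effect. Under the severability clause in Paragraph 5, the remaining provisions continue in force. The provisions still in force are Paragraph 1, Paragraph 2, and Paragraph 5.

1, 2, 5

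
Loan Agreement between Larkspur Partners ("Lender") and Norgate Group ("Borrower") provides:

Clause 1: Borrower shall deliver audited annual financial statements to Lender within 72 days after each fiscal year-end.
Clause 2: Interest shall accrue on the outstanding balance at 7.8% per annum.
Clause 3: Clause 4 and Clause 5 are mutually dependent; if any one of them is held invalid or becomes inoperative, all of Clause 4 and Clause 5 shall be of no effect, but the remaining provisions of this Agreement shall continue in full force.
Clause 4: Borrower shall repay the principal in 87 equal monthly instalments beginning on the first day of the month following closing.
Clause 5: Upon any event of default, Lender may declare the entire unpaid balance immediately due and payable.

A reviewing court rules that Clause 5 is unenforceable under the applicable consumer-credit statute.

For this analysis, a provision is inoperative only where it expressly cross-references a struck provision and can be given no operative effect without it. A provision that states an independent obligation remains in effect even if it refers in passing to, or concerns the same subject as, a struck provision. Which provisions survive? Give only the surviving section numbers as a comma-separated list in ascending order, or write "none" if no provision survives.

1, 2, 3

Clause 5 is struck. No other provision's operative terms depend on Clause 5. Clause 3 declares Clause 4 and Clause 5 mutually dependent; since one of them has fallen, all of them are of no effect. That brings down Clause 4 as well. The remainder continues in force under Clause 3. That leaves Clause 1, Clause 2, and Clause 3 in effect.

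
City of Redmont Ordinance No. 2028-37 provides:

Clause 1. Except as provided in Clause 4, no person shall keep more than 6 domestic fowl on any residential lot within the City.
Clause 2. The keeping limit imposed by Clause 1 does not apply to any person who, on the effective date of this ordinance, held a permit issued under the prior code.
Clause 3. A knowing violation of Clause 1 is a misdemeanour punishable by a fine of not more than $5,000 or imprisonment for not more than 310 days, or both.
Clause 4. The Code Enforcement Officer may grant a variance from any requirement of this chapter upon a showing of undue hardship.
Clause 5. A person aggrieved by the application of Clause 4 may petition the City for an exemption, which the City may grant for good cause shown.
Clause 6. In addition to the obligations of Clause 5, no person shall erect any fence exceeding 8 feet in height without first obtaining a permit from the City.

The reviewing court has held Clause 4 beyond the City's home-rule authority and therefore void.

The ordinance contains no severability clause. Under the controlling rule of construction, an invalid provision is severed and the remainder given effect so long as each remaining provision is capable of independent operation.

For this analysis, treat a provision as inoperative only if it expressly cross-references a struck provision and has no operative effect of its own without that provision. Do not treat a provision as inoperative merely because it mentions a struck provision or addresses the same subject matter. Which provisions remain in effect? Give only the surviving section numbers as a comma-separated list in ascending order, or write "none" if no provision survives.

Clause 4 is struck. Clause 5 has no operative effect of its own apart from Clause 4 and is therefore inoperative. Although Clause 6 refers to Clause 5, its operative terms do not depend on Clause 5, so it remains in effect. Although Clause 1 refers to Clause 4, its operative terms do not depend on Clause 4, so it remains in effect. With no severability clause, the stated default rule severs what cannot stand and enforces each remaining provision that can operate on its own. Clause 1, Clause 2, Clause 3, and Clause 6 remain in effect.

1, 2, 3, 6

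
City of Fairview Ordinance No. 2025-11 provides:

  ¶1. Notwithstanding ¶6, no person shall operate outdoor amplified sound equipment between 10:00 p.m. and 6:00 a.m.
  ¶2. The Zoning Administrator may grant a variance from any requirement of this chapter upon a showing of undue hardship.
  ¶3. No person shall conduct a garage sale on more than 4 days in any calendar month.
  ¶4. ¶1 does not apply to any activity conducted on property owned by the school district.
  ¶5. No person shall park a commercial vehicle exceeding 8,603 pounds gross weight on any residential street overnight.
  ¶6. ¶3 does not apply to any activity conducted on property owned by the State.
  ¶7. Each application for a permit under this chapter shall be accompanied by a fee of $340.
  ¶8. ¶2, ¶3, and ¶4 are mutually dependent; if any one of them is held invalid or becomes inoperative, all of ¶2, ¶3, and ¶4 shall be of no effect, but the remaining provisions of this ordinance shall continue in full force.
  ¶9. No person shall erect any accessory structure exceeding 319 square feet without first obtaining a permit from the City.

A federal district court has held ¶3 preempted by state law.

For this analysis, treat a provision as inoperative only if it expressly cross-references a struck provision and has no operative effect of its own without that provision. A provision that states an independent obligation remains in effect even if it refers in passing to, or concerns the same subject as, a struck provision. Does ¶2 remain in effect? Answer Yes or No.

¶3 is struck. ¶6 operates only by reference to ¶3, so it falls with ¶3. ¶1 mentions ¶6 but its own obligation stands independently of ¶6, so ¶1 is not affected. ¶8 declares ¶2, ¶3, and ¶4 mutually dependent; since one of them has fallen, all of them are of no effect. That brings down ¶2 and ¶4 as well. The remainder continues in force under ¶8. That leaves ¶1, ¶5, ¶7, ¶8, and ¶9 in effect. ¶2 is among the inoperative provisions, so the answer is no.

No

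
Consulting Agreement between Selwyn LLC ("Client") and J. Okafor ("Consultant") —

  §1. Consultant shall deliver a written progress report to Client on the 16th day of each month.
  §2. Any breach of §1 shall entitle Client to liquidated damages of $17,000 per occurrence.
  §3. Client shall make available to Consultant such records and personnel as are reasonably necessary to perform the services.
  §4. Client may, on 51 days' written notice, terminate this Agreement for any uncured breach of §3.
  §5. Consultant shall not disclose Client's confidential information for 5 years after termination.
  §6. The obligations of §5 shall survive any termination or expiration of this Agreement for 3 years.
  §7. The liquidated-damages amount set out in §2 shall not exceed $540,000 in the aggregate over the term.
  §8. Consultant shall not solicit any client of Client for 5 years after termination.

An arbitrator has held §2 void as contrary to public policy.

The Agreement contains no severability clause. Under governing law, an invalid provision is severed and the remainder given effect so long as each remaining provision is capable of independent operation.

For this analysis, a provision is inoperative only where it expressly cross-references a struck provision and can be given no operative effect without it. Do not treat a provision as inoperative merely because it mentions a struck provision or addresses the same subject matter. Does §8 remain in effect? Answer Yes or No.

Yes

§2 is struck. §7 operates only by reference to §2, so it falls with §2. With no severability clause, the stated default rule severs what cannot stand and enforces each remaining provision that can operate on its own. §1, §3, §4, §5, §6, and §8 remain in effect. §8 is among the surviving provisions, so the answer is yes.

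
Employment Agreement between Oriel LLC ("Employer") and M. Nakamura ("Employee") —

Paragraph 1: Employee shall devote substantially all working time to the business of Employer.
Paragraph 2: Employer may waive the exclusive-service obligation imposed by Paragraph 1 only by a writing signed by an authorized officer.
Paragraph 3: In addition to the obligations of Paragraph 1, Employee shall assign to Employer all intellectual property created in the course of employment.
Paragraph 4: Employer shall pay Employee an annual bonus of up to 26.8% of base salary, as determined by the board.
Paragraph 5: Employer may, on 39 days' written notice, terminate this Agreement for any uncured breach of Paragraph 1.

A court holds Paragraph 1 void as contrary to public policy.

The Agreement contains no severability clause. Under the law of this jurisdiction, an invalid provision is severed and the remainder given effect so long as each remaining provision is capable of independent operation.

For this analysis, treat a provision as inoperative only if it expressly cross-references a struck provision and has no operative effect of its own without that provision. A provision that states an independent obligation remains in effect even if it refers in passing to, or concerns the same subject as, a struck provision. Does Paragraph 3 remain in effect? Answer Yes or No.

Yes

Paragraph 1 is struck. The only function of Paragraph 2 is the waiver condition for Paragraph 1, so it cannot stand once Paragraph 1 is removed. Paragraph 5 operates only by reference to Paragraph 1, so it falls with Paragraph 1. Although Paragraph 3 refers to Paragraph 1, its operative terms do not depend on Paragraph 1, so it remains in effect. With no severability clause, the stated default rule severs what cannot stand and enforces each remaining provision that can operate on its own. Paragraph 3 and Paragraph 4 remain in effect. Paragraph 3 is among the surviving provisions, so the answer is yes.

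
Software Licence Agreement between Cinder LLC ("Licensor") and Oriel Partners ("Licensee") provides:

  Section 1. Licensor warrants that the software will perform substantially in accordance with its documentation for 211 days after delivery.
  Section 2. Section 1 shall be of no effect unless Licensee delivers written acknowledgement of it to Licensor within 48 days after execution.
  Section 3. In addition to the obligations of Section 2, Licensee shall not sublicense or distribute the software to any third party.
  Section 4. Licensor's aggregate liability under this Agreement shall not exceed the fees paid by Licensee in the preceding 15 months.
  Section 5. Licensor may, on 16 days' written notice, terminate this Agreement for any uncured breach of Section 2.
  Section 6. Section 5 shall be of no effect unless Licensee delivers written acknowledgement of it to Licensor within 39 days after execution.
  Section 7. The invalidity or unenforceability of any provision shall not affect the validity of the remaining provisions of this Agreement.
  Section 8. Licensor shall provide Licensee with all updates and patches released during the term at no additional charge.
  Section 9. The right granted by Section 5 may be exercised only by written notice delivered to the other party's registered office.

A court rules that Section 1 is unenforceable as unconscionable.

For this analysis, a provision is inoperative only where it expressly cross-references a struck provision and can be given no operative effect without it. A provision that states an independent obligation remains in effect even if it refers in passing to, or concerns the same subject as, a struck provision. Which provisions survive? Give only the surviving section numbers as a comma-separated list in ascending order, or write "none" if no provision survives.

Section 1 is struck. The only function of Section 2 is the acknowledgement condition for Section 1, so it cannot stand once Section 1 is removed. The only function of Section 5 is the termination right for breach of Section 2, so it cannot stand once Section 2 is removed. Section 6 operates only by reference to Section 5, so it falls with Section 5. Section 9 operates only by reference to Section 5, so it falls with Section 5. Although Section 3 refers to Section 2, its operative terms do not depend on Section 2, so it remains in effect. Section 7 is a severability clause and preserves every provision that can still be given independent effect. The provisions still in force are Section 3, Section 4, Section 7, and Section 8.

3, 4, 7, 8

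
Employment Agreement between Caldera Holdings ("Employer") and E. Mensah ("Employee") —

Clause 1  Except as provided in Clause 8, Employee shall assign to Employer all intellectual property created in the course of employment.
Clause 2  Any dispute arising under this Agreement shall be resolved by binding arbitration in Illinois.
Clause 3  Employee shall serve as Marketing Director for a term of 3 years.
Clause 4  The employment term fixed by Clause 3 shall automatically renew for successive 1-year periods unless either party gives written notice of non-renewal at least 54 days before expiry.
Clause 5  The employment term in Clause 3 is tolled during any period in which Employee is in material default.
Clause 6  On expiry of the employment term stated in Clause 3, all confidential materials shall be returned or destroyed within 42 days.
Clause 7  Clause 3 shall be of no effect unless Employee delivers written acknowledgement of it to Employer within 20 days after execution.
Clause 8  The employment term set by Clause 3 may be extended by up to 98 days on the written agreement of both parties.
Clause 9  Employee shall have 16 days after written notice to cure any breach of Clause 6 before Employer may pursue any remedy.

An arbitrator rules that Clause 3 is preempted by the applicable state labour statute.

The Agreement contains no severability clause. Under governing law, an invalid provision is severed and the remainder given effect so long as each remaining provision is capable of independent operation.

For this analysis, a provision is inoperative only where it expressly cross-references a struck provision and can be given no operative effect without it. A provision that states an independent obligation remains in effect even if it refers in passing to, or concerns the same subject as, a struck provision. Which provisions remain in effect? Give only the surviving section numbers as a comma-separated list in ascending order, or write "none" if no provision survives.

Clause 3 is struck. Clause 4 does nothing except set the renewal of the employment term by reference to Clause 3; with Clause 3 gone it has no independent effect and is inoperative. Clause 5 operates only by reference to Clause 3, so it falls with Clause 3. Clause 6 operates only by reference to Clause 3, so it falls with Clause 3. Clause 7 operates only by reference to Clause 3, so it falls with Clause 3. Clause 8 operates only by reference to Clause 3, so it falls with Clause 3. Clause 9 has no operative effect of its own apart from Clause 6 and is therefore inoperative. Clause 1 mentions Clause 8 but its own obligation stands independently of Clause 8, so Clause 1 is not affected. Under the stated default rule, only provisions that cannot operate independently fall away; the rest are enforced. The provisions still in force are Clause 1 and Clause 2.

1, 2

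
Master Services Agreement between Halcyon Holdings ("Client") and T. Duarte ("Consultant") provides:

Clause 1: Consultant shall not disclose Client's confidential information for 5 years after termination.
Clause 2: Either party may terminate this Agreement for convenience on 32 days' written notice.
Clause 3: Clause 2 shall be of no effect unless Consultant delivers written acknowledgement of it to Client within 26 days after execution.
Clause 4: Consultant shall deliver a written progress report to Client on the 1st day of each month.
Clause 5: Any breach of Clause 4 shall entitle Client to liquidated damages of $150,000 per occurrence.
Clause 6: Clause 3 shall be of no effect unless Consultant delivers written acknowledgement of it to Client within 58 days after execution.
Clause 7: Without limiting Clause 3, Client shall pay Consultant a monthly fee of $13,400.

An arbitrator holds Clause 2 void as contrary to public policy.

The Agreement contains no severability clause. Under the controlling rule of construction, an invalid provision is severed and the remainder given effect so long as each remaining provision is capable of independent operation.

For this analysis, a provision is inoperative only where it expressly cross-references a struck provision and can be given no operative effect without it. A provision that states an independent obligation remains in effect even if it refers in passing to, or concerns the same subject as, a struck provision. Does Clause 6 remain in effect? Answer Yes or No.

Clause 2 is struck. Clause 3 has no operative effect of its own apart from Clause 2 and is therefore inoperative. The only function of Clause 6 is the acknowledgement condition for Clause 3, so it cannot stand once Clause 3 is removed. Although Clause 7 refers to Clause 3, its operative terms do not depend on Clause 3, so it remains in effect. With no severability clause, the stated default rule severs what cannot stand and enforces each remaining provision that can operate on its own. Clause 1, Clause 4, Clause 5, and Clause 7 remain in effect. Clause 6 is among the inoperative provisions, so the answer is no.

No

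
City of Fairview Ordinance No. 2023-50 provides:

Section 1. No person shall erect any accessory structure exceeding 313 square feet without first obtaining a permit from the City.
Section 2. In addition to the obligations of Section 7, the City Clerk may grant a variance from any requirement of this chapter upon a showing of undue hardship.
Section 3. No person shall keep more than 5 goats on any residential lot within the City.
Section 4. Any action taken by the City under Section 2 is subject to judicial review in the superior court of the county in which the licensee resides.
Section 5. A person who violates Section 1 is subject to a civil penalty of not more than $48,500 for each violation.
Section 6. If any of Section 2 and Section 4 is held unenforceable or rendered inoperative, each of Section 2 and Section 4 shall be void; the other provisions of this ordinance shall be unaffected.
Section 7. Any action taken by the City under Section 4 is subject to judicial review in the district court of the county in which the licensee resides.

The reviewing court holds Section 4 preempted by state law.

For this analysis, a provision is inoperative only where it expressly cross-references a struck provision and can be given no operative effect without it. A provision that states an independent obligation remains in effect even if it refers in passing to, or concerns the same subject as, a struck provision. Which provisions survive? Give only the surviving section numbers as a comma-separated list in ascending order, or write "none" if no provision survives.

1, 3, 5, 6

Section 4 is struck. Section 7 merely fixes the judicial-review right for Section 4; with Section 4 gone it has nothing to operate on and falls away. Section 6 declares Section 2 and Section 4 mutually dependent; since one of them has fallen, all of them are of no effect. That brings down Section 2 as well. The remainder continues in force under Section 6. The provisions still in force are Section 1, Section 3, Section 5, and Section 6.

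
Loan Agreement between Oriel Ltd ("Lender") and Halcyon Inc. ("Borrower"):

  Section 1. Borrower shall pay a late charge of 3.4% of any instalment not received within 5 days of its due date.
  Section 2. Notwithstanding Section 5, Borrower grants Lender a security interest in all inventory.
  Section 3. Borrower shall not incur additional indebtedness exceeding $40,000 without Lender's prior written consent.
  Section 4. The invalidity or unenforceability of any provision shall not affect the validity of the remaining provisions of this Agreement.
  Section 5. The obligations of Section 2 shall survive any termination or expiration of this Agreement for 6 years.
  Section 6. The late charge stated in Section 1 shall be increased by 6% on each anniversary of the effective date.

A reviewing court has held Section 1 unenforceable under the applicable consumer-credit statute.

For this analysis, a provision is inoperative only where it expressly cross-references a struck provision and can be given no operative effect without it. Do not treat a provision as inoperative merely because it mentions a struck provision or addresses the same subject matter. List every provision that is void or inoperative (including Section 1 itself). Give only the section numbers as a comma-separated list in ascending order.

Section 1 is struck. The whole of Section 6 is the escalation of the late charge, defined by reference to Section 1, so Section 6 cannot stand once Section 1 is removed. Under the severability clause in Section 4, the remaining provisions continue in force. That leaves Section 2, Section 3, Section 4, and Section 5 in effect.

1, 6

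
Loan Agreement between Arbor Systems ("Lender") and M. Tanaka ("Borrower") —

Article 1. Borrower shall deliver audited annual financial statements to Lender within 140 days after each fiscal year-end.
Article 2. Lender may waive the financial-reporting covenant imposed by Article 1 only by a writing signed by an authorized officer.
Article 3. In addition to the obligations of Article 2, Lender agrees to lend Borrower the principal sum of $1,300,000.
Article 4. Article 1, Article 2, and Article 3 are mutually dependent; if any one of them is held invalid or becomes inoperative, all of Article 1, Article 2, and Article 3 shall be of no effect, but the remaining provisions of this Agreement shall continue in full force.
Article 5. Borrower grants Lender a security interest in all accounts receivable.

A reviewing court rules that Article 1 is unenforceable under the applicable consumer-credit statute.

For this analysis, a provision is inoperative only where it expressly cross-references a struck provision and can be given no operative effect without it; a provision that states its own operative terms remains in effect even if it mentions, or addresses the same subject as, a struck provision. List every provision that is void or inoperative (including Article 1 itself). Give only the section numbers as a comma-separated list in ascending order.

1, 2, 3

Article 1 is struck. The only function of Article 2 is the waiver condition for Article 1, so it cannot stand once Article 1 is removed. Article 4 declares Article 1, Article 2, and Article 3 mutually dependent; since one of them has fallen, all of them are of no effect. That brings down Article 3 as well. The remainder continues in force under Article 4. Article 4 and Article 5 remain in effect.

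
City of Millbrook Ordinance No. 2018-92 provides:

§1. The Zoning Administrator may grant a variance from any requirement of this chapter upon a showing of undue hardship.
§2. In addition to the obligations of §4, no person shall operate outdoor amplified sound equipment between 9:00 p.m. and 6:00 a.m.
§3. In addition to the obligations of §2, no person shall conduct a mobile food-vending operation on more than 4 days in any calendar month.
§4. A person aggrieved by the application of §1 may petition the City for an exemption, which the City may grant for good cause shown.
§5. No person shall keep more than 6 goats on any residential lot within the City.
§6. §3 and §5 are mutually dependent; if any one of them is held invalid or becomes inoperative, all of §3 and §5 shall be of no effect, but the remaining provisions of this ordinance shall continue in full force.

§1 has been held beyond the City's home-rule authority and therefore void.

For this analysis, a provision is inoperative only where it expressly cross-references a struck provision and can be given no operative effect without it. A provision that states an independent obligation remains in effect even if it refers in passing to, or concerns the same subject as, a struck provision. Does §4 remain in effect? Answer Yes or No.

§1 is struck. §4 merely fixes the exemption procedure for §1; with §1 gone it has nothing to operate on and falls away. §2 mentions §4 but its own obligation stands independently of §4, so §2 is not affected. §6 ties §3 and §5 together, but none of those is affected here; the remaining provisions continue in force under §6. §2, §3, §5, and §6 remain in effect. §4 is among the inoperative provisions, so the answer is no.

No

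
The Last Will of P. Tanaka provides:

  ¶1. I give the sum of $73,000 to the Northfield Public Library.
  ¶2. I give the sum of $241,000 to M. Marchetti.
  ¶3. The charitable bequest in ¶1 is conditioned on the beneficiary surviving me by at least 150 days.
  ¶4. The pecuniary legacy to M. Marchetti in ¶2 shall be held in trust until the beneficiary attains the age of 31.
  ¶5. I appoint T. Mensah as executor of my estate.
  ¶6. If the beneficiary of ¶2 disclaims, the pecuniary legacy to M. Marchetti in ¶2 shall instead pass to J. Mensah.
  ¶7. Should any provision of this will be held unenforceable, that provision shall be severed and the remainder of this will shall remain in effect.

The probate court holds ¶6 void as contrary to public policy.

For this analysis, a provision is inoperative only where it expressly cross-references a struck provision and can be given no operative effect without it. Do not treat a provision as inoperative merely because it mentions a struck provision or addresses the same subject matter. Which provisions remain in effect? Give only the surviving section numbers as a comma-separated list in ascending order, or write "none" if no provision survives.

¶6 is struck. Nothing else in the will is defined by reference to ¶6. Under the severability clause in ¶7, the remaining provisions continue in force. ¶1, ¶2, ¶3, ¶4, ¶5, and ¶7 remain in effect.

1, 2, 3, 4, 5, 7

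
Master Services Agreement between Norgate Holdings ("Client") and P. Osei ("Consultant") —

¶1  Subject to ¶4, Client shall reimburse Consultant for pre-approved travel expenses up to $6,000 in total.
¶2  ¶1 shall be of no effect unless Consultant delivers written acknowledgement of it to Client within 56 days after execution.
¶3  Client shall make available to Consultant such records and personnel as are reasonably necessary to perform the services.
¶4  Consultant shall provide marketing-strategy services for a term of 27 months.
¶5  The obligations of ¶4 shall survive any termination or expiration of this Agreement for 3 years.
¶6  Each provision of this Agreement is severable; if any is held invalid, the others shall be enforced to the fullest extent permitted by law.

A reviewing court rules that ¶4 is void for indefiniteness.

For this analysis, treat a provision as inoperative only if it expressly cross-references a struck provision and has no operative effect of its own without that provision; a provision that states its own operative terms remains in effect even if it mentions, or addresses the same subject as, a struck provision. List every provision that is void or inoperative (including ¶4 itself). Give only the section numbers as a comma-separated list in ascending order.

¶4 is struck. The only function of ¶5 is the survival period for ¶4, so it cannot stand once ¶4 is removed. Although ¶1 refers to ¶4, its operative terms do not depend on ¶4, so it remains in effect. Under the severability clause in ¶6, the remaining provisions continue in force. ¶1, ¶2, ¶3, and ¶6 remain in effect.

4, 5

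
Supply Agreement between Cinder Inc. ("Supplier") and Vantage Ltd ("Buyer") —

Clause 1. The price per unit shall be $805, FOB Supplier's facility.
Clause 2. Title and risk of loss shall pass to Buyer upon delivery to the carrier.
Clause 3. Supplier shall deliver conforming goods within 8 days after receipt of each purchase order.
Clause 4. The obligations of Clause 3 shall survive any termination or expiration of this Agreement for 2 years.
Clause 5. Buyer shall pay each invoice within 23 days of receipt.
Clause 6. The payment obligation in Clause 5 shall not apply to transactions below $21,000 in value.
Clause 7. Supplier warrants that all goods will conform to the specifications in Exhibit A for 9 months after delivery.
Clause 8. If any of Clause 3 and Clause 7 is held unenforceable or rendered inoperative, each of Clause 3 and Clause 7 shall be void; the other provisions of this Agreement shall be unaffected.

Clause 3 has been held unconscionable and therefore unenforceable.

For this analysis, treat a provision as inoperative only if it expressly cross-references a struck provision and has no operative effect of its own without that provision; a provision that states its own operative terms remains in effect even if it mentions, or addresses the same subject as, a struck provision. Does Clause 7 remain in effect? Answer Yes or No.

No

Clause 3 is struck. The only function of Clause 4 is the survival period for Clause 3, so it cannot stand once Clause 3 is removed. Clause 8 declares Clause 3 and Clause 7 mutually dependent; since one of them has fallen, all of them are of no effect. That brings down Clause 7 as well. The remainder continues in force under Clause 8. That leaves Clause 1, Clause 2, Clause 5, Clause 6, and Clause 8 in effect. Clause 7 is among the inoperative provisions, so the answer is no.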